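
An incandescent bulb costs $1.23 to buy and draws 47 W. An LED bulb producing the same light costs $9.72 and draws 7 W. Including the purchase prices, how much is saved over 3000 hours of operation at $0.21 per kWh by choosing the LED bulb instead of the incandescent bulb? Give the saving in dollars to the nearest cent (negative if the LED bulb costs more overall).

$16.71

incandescent bulb: $1.23 + (47/1000) kW × 3000 h × $0.21 = $1.23 + $29.61 = $30.84
LED bulb: $9.72 + (7/1000) kW × 3000 h × $0.21 = $9.72 + $4.41 = $14.13
Saving = $30.84 − $14.13 = $16.71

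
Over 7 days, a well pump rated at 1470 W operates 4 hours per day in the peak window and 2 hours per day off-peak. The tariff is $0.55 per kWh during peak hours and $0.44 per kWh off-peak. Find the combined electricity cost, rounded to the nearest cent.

$31.69

Peak energy = 1.47 kW × 4 h × 7 = 41.16 kWh
Off-peak energy = 1.47 kW × 2 h × 7 = 20.58 kWh
Cost = 41.16 × $0.55 + 20.58 × $0.44 = $22.638 + $9.0552 = $31.69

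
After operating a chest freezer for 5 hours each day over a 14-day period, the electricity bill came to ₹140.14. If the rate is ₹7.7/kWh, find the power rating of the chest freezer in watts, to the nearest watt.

Energy = ₹140.14 ÷ ₹7.7/kWh = 18.2 kWh
Runtime = 5 h/day × 14 days = 70 h
Power = 18.2 kWh ÷ 70 h = 0.26 kW = 260 W

260 W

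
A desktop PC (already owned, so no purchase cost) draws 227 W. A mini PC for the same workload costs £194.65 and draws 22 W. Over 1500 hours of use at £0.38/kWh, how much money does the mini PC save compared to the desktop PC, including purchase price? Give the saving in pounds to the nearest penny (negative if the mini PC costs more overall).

-£77.80

desktop PC: £0.00 + (227/1000) kW × 1500 h × £0.38 = £0.00 + £129.39 = £129.39
mini PC: £194.65 + (22/1000) kW × 1500 h × £0.38 = £194.65 + £12.54 = £207.19
Saving = £129.39 − £207.19 = −£77.8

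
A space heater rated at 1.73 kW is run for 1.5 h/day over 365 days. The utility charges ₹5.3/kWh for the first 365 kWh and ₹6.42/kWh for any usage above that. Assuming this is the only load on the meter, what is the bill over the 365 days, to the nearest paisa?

Runtime = 1.5 h/day × 365 days = 547.5 h
Energy = 1.73 kW × 547.5 h = 947.175 kWh
Tier 1 (0–365 kWh): 365 × ₹5.3 = ₹1934.5
Above 365 kWh: 582.175 × ₹6.42 = ₹3737.5635
Bill = ₹5672.06

₹5672.06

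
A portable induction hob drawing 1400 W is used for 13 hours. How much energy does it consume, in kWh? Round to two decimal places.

Energy = 1.4 kW × 13 h = 18.2 kWh

18.20 kWh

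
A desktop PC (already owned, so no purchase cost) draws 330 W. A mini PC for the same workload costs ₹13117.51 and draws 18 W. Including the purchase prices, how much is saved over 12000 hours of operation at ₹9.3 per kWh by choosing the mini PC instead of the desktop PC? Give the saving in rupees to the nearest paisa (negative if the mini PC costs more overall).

desktop PC: ₹0.00 + (330/1000) kW × 12000 h × ₹9.3 = ₹0.00 + ₹36828 = ₹36828
mini PC: ₹13117.51 + (18/1000) kW × 12000 h × ₹9.3 = ₹13117.51 + ₹2008.8 = ₹15126.31
Saving = ₹36828 − ₹15126.31 = ₹21701.69

₹21701.69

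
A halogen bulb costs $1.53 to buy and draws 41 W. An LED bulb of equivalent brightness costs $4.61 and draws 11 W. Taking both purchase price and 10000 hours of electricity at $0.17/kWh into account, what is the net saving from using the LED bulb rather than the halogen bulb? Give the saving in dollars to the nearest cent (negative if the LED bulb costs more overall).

$47.92

halogen bulb: $1.53 + (41/1000) kW × 10000 h × $0.17 = $1.53 + $69.7 = $71.23
LED bulb: $4.61 + (11/1000) kW × 10000 h × $0.17 = $4.61 + $18.7 = $23.31
Saving = $71.23 − $23.31 = $47.92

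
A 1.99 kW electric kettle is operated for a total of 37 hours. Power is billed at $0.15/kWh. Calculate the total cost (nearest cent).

Energy = 1.99 kW × 37 h = 73.63 kWh
Cost = 73.63 kWh × $0.15/kWh = $11.04

$11.04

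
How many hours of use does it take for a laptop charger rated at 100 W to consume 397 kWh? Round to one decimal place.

3970.0 h

Hours = 397 kWh ÷ 0.1 kW = 3970.0 h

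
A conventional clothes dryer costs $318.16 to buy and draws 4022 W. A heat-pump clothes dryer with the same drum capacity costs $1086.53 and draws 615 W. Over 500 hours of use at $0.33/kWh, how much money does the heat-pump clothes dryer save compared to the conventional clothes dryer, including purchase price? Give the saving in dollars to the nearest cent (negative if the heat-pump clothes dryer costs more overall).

-$206.22

conventional clothes dryer: $318.16 + (4022/1000) kW × 500 h × $0.33 = $318.16 + $663.63 = $981.79
heat-pump clothes dryer: $1086.53 + (615/1000) kW × 500 h × $0.33 = $1086.53 + $101.475 = $1188.005
Saving = $981.79 − $1188.005 = −$206.215 → -$206.22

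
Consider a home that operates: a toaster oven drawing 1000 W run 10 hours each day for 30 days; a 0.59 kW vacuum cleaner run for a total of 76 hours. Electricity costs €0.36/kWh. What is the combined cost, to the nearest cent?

toaster oven: Runtime = 10 h/day × 30 days = 300 h
toaster oven: 1 kW × 300 h = 300 kWh
vacuum cleaner: 0.59 kW × 76 h = 44.84 kWh
Total energy = 344.84 kWh
Cost = 344.84 × €0.36 = €124.14

€124.14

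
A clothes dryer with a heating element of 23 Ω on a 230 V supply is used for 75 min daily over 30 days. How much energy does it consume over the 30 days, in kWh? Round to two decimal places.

Power = V²/R = 230²/23 = 2300 W = 2.3 kW
Runtime = 75 min × 30 = 2250 min = 37.5 h
Energy = 2.3 kW × 37.5 h = 86.25 kWh

86.25 kWh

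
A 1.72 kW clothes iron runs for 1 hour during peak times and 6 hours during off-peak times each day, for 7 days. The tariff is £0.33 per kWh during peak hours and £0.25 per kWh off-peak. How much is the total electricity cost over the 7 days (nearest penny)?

£22.03

Peak energy = 1.72 kW × 1 h × 7 = 12.04 kWh
Off-peak energy = 1.72 kW × 6 h × 7 = 72.24 kWh
Cost = 12.04 × £0.33 + 72.24 × £0.25 = £3.9732 + £18.06 = £22.03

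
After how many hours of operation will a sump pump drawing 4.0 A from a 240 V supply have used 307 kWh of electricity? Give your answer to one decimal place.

319.8 h

Power = 4.0 A × 240 V = 960 W = 0.96 kW
Hours = 307 kWh ÷ 0.96 kW = 319.8 h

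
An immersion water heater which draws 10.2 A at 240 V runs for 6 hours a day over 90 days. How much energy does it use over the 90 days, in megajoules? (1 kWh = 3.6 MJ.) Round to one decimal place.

Power = 10.2 A × 240 V = 2448 W = 2.448 kW
Runtime = 6 h/day × 90 days = 540 h
Energy = 2.448 kW × 540 h = 1321.92 kWh
= 1321.92 × 3.6 MJ = 4758.9 MJ

4758.9 MJ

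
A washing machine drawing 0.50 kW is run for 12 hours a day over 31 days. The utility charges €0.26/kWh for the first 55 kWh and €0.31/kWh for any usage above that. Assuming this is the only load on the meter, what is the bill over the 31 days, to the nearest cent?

€54.91

Runtime = 12 h/day × 31 days = 372 h
Energy = 0.5 kW × 372 h = 186 kWh
Tier 1 (0–55 kWh): 55 × €0.26 = €14.3
Above 55 kWh: 131 × €0.31 = €40.61
Bill = €54.91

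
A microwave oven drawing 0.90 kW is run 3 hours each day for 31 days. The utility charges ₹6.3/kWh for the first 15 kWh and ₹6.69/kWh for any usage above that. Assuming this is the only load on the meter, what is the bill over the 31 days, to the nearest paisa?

₹554.10

Runtime = 3 h/day × 31 days = 93 h
Energy = 0.9 kW × 93 h = 83.7 kWh
Tier 1 (0–15 kWh): 15 × ₹6.3 = ₹94.5
Above 15 kWh: 68.7 × ₹6.69 = ₹459.603
Bill = ₹554.10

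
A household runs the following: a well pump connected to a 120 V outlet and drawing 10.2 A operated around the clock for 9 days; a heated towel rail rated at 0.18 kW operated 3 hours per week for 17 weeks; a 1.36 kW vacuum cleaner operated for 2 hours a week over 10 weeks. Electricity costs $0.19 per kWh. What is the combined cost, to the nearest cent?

$57.15

well pump: Power = 10.2 A × 120 V = 1224 W = 1.224 kW
well pump: Runtime = 24 h × 9 = 216 h
well pump: 1.224 kW × 216 h = 264.384 kWh
heated towel rail: Runtime = 3 h/week × 17 weeks = 51 h
heated towel rail: 0.18 kW × 51 h = 9.18 kWh
vacuum cleaner: Runtime = 2 h/week × 10 weeks = 20 h
vacuum cleaner: 1.36 kW × 20 h = 27.2 kWh
Total energy = 300.764 kWh
Cost = 300.764 × $0.19 = $57.15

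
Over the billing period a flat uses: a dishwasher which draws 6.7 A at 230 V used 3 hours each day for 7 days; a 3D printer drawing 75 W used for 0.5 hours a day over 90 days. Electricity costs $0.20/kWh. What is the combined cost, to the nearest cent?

dishwasher: Power = 6.7 A × 230 V = 1541 W = 1.541 kW
dishwasher: Runtime = 3 h/day × 7 days = 21 h
dishwasher: 1.541 kW × 21 h = 32.361 kWh
3D printer: Runtime = 0.5 h/day × 90 days = 45 h
3D printer: 0.075 kW × 45 h = 3.375 kWh
Total energy = 35.736 kWh
Cost = 35.736 × $0.20 = $7.15

$7.15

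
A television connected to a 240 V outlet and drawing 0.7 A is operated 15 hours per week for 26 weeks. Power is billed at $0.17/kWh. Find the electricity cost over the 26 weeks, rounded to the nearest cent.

Power = 0.7 A × 240 V = 168 W = 0.168 kW
Runtime = 15 h/week × 26 weeks = 390 h
Energy = 0.168 kW × 390 h = 65.52 kWh
Cost = 65.52 kWh × $0.17/kWh = $11.14

$11.14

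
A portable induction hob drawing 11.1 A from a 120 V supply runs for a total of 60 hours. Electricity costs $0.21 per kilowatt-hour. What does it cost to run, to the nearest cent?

$16.78

Power = 11.1 A × 120 V = 1332 W = 1.332 kW
Energy = 1.332 kW × 60 h = 79.92 kWh
Cost = 79.92 kWh × $0.21/kWh = $16.78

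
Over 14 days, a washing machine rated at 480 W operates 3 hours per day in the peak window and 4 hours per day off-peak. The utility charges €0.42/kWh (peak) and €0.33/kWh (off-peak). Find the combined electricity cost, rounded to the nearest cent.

Peak energy = 0.48 kW × 3 h × 14 = 20.16 kWh
Off-peak energy = 0.48 kW × 4 h × 14 = 26.88 kWh
Cost = 20.16 × €0.42 + 26.88 × €0.33 = €8.4672 + €8.8704 = €17.34

€17.34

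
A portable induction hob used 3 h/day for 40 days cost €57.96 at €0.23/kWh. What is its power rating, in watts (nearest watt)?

Energy = €57.96 ÷ €0.23/kWh = 252 kWh
Runtime = 3 h/day × 40 days = 120 h
Power = 252 kWh ÷ 120 h = 2.1 kW = 2100 W

2100 W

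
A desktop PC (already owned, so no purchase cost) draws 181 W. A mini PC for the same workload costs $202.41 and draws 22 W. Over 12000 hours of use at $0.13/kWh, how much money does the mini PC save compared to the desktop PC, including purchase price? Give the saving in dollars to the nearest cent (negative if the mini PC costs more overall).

desktop PC: $0.00 + (181/1000) kW × 12000 h × $0.13 = $0.00 + $282.36 = $282.36
mini PC: $202.41 + (22/1000) kW × 12000 h × $0.13 = $202.41 + $34.32 = $236.73
Saving = $282.36 − $236.73 = $45.63

$45.63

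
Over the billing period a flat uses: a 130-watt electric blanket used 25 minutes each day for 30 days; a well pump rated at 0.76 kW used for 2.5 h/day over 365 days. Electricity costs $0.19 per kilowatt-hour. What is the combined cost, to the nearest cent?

$132.07

electric blanket: Runtime = 25 min × 30 = 750 min = 12.5 h
electric blanket: 0.13 kW × 12.5 h = 1.625 kWh
well pump: Runtime = 2.5 h/day × 365 days = 912.5 h
well pump: 0.76 kW × 912.5 h = 693.5 kWh
Total energy = 695.125 kWh
Cost = 695.125 × $0.19 = $132.07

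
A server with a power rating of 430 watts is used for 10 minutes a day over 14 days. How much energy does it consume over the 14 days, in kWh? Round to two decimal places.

1.00 kWh

Runtime = 10 min × 14 = 140 min = 2.333333… h
Energy = 0.43 kW × 2.333333… h = 1.003333… kWh ≈ 1.00 kWh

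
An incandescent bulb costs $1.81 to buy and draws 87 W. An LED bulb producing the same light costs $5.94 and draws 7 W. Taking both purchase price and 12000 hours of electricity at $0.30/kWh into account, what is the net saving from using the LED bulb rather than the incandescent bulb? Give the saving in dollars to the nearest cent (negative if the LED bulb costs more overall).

$283.87

incandescent bulb: $1.81 + (87/1000) kW × 12000 h × $0.30 = $1.81 + $313.2 = $315.01
LED bulb: $5.94 + (7/1000) kW × 12000 h × $0.30 = $5.94 + $25.2 = $31.14
Saving = $315.01 − $31.14 = $283.87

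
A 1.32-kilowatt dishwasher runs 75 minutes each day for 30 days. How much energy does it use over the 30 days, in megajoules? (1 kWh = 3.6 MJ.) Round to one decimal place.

Runtime = 75 min × 30 = 2250 min = 37.5 h
Energy = 1.32 kW × 37.5 h = 49.5 kWh
= 49.5 × 3.6 MJ = 178.2 MJ

178.2 MJ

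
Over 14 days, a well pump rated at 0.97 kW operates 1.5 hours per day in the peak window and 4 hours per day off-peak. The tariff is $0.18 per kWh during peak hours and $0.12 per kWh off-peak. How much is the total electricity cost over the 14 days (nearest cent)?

Peak energy = 0.97 kW × 1.5 h × 14 = 20.37 kWh
Off-peak energy = 0.97 kW × 4 h × 14 = 54.32 kWh
Cost = 20.37 × $0.18 + 54.32 × $0.12 = $3.6666 + $6.5184 = $10.19

$10.19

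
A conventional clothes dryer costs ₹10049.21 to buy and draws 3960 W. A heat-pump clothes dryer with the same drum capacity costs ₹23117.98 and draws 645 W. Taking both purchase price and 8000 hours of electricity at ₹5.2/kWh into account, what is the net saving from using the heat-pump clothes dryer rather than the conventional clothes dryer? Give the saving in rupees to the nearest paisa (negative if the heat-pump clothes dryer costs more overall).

₹124835.23

conventional clothes dryer: ₹10049.21 + (3960/1000) kW × 8000 h × ₹5.2 = ₹10049.21 + ₹164736 = ₹174785.21
heat-pump clothes dryer: ₹23117.98 + (645/1000) kW × 8000 h × ₹5.2 = ₹23117.98 + ₹26832 = ₹49949.98
Saving = ₹174785.21 − ₹49949.98 = ₹124835.23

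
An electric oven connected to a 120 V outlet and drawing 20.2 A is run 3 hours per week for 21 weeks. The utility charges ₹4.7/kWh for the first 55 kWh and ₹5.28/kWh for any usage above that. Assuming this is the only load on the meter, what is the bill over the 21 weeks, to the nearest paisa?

₹774.42

Power = 20.2 A × 120 V = 2424 W = 2.424 kW
Runtime = 3 h/week × 21 weeks = 63 h
Energy = 2.424 kW × 63 h = 152.712 kWh
Tier 1 (0–55 kWh): 55 × ₹4.7 = ₹258.5
Above 55 kWh: 97.712 × ₹5.28 = ₹515.91936
Bill = ₹774.42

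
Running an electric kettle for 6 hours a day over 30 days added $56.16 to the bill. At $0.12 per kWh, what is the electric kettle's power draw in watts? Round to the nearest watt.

Energy = $56.16 ÷ $0.12/kWh = 468 kWh
Runtime = 6 h/day × 30 days = 180 h
Power = 468 kWh ÷ 180 h = 2.6 kW = 2600 W

2600 W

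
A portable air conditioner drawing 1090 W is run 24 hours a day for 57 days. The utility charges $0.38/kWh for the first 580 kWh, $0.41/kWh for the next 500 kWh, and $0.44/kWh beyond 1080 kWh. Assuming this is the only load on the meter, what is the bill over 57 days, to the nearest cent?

Runtime = 24 h × 57 = 1368 h
Energy = 1.09 kW × 1368 h = 1491.12 kWh
Tier 1 (0–580 kWh): 580 × $0.38 = $220.4
Tier 2 (580–1080 kWh): 500 × $0.41 = $205
Above 1080 kWh: 411.12 × $0.44 = $180.8928
Bill = $606.29

$606.29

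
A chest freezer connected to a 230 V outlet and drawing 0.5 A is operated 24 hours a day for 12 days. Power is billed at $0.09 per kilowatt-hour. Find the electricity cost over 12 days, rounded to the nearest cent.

$2.98

Power = 0.5 A × 230 V = 115 W = 0.115 kW
Runtime = 24 h × 12 = 288 h
Energy = 0.115 kW × 288 h = 33.12 kWh
Cost = 33.12 kWh × $0.09/kWh = $2.98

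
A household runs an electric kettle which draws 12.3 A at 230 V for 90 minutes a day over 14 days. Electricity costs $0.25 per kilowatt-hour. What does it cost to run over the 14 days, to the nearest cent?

$14.85

Power = 12.3 A × 230 V = 2829 W = 2.829 kW
Runtime = 90 min × 14 = 1260 min = 21 h
Energy = 2.829 kW × 21 h = 59.409 kWh
Cost = 59.409 kWh × $0.25/kWh = $14.85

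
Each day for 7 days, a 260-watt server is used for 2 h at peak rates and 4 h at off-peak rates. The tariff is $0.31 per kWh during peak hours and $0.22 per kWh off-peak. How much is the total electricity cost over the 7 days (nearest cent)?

$2.73

Peak energy = 0.26 kW × 2 h × 7 = 3.64 kWh
Off-peak energy = 0.26 kW × 4 h × 7 = 7.28 kWh
Cost = 3.64 × $0.31 + 7.28 × $0.22 = $1.1284 + $1.6016 = $2.73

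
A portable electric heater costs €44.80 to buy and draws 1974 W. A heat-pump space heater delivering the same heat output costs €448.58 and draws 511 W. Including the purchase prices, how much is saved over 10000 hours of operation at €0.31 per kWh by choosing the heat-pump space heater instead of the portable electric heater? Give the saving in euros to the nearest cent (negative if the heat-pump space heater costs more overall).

portable electric heater: €44.80 + (1974/1000) kW × 10000 h × €0.31 = €44.80 + €6119.4 = €6164.2
heat-pump space heater: €448.58 + (511/1000) kW × 10000 h × €0.31 = €448.58 + €1584.1 = €2032.68
Saving = €6164.2 − €2032.68 = €4131.52

€4131.52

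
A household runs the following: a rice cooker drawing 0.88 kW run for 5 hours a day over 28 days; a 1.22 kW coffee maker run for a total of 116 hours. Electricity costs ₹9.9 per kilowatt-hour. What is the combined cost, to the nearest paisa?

₹2620.73

rice cooker: Runtime = 5 h/day × 28 days = 140 h
rice cooker: 0.88 kW × 140 h = 123.2 kWh
coffee maker: 1.22 kW × 116 h = 141.52 kWh
Total energy = 264.72 kWh
Cost = 264.72 × ₹9.9 = ₹2620.73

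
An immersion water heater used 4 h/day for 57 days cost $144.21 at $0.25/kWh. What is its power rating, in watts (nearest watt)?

2530 W

Energy = $144.21 ÷ $0.25/kWh = 576.84 kWh
Runtime = 4 h/day × 57 days = 228 h
Power = 576.84 kWh ÷ 228 h = 2.53 kW = 2530 W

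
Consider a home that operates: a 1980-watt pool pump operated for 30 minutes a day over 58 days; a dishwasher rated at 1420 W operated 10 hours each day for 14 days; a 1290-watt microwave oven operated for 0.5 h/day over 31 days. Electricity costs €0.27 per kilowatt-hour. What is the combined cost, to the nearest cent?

€74.58

pool pump: Runtime = 30 min × 58 = 1740 min = 29 h
pool pump: 1.98 kW × 29 h = 57.42 kWh
dishwasher: Runtime = 10 h/day × 14 days = 140 h
dishwasher: 1.42 kW × 140 h = 198.8 kWh
microwave oven: Runtime = 0.5 h/day × 31 days = 15.5 h
microwave oven: 1.29 kW × 15.5 h = 19.995 kWh
Total energy = 276.215 kWh
Cost = 276.215 × €0.27 = €74.58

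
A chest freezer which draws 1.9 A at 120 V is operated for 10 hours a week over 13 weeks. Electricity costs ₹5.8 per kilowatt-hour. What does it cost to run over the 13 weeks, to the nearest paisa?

Power = 1.9 A × 120 V = 228 W = 0.228 kW
Runtime = 10 h/week × 13 weeks = 130 h
Energy = 0.228 kW × 130 h = 29.64 kWh
Cost = 29.64 kWh × ₹5.8/kWh = ₹171.91

₹171.91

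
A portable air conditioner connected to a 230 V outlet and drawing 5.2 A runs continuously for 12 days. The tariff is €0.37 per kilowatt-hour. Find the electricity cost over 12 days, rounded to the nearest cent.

Power = 5.2 A × 230 V = 1196 W = 1.196 kW
Runtime = 24 h × 12 = 288 h
Energy = 1.196 kW × 288 h = 344.448 kWh
Cost = 344.448 kWh × €0.37/kWh = €127.45

€127.45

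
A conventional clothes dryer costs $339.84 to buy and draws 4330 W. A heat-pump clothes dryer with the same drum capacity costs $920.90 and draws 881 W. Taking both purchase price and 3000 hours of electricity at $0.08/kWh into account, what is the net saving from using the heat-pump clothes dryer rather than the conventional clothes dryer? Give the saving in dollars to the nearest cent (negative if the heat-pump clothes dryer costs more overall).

$246.70

conventional clothes dryer: $339.84 + (4330/1000) kW × 3000 h × $0.08 = $339.84 + $1039.2 = $1379.04
heat-pump clothes dryer: $920.90 + (881/1000) kW × 3000 h × $0.08 = $920.90 + $211.44 = $1132.34
Saving = $1379.04 − $1132.34 = $246.7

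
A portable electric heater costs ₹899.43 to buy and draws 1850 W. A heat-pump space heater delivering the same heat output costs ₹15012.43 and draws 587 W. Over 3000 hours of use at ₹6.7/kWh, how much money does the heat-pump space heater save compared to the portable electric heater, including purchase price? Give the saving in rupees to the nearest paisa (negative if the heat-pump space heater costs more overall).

portable electric heater: ₹899.43 + (1850/1000) kW × 3000 h × ₹6.7 = ₹899.43 + ₹37185 = ₹38084.43
heat-pump space heater: ₹15012.43 + (587/1000) kW × 3000 h × ₹6.7 = ₹15012.43 + ₹11798.7 = ₹26811.13
Saving = ₹38084.43 − ₹26811.13 = ₹11273.3

₹11273.30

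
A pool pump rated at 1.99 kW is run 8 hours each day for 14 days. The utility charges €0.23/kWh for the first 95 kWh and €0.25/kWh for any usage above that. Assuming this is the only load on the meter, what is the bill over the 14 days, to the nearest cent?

Runtime = 8 h/day × 14 days = 112 h
Energy = 1.99 kW × 112 h = 222.88 kWh
Tier 1 (0–95 kWh): 95 × €0.23 = €21.85
Above 95 kWh: 127.88 × €0.25 = €31.97
Bill = €53.82

€53.82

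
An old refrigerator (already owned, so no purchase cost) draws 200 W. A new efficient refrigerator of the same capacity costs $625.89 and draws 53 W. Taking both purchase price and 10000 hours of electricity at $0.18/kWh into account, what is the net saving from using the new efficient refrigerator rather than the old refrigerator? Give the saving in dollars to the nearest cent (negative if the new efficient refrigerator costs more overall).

-$361.29

old refrigerator: $0.00 + (200/1000) kW × 10000 h × $0.18 = $0.00 + $360 = $360
new efficient refrigerator: $625.89 + (53/1000) kW × 10000 h × $0.18 = $625.89 + $95.4 = $721.29
Saving = $360 − $721.29 = −$361.29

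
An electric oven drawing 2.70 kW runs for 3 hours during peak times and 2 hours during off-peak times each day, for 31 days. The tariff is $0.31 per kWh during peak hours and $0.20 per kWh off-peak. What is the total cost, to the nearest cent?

$111.32

Peak energy = 2.7 kW × 3 h × 31 = 251.1 kWh
Off-peak energy = 2.7 kW × 2 h × 31 = 167.4 kWh
Cost = 251.1 × $0.31 + 167.4 × $0.20 = $77.841 + $33.48 = $111.32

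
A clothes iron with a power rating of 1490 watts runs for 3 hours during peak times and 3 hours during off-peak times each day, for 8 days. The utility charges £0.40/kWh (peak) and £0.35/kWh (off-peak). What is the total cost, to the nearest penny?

Peak energy = 1.49 kW × 3 h × 8 = 35.76 kWh
Off-peak energy = 1.49 kW × 3 h × 8 = 35.76 kWh
Cost = 35.76 × £0.40 + 35.76 × £0.35 = £14.304 + £12.516 = £26.82

£26.82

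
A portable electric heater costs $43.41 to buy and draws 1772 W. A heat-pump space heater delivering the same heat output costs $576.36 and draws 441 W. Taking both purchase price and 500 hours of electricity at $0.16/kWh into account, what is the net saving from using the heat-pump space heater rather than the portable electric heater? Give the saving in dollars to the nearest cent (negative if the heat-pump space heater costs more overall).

portable electric heater: $43.41 + (1772/1000) kW × 500 h × $0.16 = $43.41 + $141.76 = $185.17
heat-pump space heater: $576.36 + (441/1000) kW × 500 h × $0.16 = $576.36 + $35.28 = $611.64
Saving = $185.17 − $611.64 = −$426.47

-$426.47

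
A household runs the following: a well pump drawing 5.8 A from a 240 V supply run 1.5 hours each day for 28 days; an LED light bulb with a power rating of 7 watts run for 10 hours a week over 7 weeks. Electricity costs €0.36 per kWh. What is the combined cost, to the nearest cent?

€21.22

well pump: Power = 5.8 A × 240 V = 1392 W = 1.392 kW
well pump: Runtime = 1.5 h/day × 28 days = 42 h
well pump: 1.392 kW × 42 h = 58.464 kWh
LED light bulb: Runtime = 10 h/week × 7 weeks = 70 h
LED light bulb: 0.007 kW × 70 h = 0.49 kWh
Total energy = 58.954 kWh
Cost = 58.954 × €0.36 = €21.22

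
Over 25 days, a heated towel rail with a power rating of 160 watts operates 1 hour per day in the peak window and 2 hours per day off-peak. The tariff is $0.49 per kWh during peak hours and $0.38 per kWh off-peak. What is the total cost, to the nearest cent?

Peak energy = 0.16 kW × 1 h × 25 = 4 kWh
Off-peak energy = 0.16 kW × 2 h × 25 = 8 kWh
Cost = 4 × $0.49 + 8 × $0.38 = $1.96 + $3.04 = $5.00

$5.00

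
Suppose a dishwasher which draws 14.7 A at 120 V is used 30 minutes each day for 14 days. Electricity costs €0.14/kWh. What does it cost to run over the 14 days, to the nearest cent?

€1.73

Power = 14.7 A × 120 V = 1764 W = 1.764 kW
Runtime = 30 min × 14 = 420 min = 7 h
Energy = 1.764 kW × 7 h = 12.348 kWh
Cost = 12.348 kWh × €0.14/kWh = €1.73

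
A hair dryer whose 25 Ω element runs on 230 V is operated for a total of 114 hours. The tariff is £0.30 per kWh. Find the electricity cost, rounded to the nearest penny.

£72.37

Power = V²/R = 230²/25 = 2116 W = 2.116 kW
Energy = 2.116 kW × 114 h = 241.224 kWh
Cost = 241.224 kWh × £0.30/kWh = £72.37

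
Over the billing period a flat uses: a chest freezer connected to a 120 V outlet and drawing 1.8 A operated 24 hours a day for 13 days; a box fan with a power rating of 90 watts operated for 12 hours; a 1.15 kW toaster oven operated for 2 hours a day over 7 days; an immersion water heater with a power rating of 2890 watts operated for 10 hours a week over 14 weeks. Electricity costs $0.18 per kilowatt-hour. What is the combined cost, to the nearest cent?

chest freezer: Power = 1.8 A × 120 V = 216 W = 0.216 kW
chest freezer: Runtime = 24 h × 13 = 312 h
chest freezer: 0.216 kW × 312 h = 67.392 kWh
box fan: 0.09 kW × 12 h = 1.08 kWh
toaster oven: Runtime = 2 h/day × 7 days = 14 h
toaster oven: 1.15 kW × 14 h = 16.1 kWh
immersion water heater: Runtime = 10 h/week × 14 weeks = 140 h
immersion water heater: 2.89 kW × 140 h = 404.6 kWh
Total energy = 489.172 kWh
Cost = 489.172 × $0.18 = $88.05

$88.05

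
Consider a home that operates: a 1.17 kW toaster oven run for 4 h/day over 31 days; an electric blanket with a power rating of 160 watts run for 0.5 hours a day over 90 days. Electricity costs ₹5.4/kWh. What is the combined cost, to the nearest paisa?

toaster oven: Runtime = 4 h/day × 31 days = 124 h
toaster oven: 1.17 kW × 124 h = 145.08 kWh
electric blanket: Runtime = 0.5 h/day × 90 days = 45 h
electric blanket: 0.16 kW × 45 h = 7.2 kWh
Total energy = 152.28 kWh
Cost = 152.28 × ₹5.4 = ₹822.31

₹822.31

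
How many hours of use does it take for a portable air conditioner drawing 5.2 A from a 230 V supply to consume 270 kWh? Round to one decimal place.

225.8 h

Power = 5.2 A × 230 V = 1196 W = 1.196 kW
Hours = 270 kWh ÷ 1.196 kW = 225.8 h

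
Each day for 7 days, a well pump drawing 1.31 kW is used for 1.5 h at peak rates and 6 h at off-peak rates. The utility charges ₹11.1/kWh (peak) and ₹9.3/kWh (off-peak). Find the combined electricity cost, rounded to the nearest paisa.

₹664.37

Peak energy = 1.31 kW × 1.5 h × 7 = 13.755 kWh
Off-peak energy = 1.31 kW × 6 h × 7 = 55.02 kWh
Cost = 13.755 × ₹11.1 + 55.02 × ₹9.3 = ₹152.6805 + ₹511.686 = ₹664.37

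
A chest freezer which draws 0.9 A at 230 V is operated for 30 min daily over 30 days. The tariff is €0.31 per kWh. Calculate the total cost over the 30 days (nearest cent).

Power = 0.9 A × 230 V = 207 W = 0.207 kW
Runtime = 30 min × 30 = 900 min = 15 h
Energy = 0.207 kW × 15 h = 3.105 kWh
Cost = 3.105 kWh × €0.31/kWh = €0.96

€0.96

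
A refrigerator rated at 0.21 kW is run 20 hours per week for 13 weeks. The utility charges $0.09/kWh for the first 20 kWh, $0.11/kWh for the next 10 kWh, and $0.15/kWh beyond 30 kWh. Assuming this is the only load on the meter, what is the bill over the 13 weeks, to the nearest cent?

Runtime = 20 h/week × 13 weeks = 260 h
Energy = 0.21 kW × 260 h = 54.6 kWh
Tier 1 (0–20 kWh): 20 × $0.09 = $1.8
Tier 2 (20–30 kWh): 10 × $0.11 = $1.1
Above 30 kWh: 24.6 × $0.15 = $3.69
Bill = $6.59

$6.59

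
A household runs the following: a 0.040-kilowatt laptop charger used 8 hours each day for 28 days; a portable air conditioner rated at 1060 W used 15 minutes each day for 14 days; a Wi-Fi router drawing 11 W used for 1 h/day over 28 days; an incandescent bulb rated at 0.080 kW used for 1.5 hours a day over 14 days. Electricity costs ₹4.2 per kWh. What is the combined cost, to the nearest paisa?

laptop charger: Runtime = 8 h/day × 28 days = 224 h
laptop charger: 0.04 kW × 224 h = 8.96 kWh
portable air conditioner: Runtime = 15 min × 14 = 210 min = 3.5 h
portable air conditioner: 1.06 kW × 3.5 h = 3.71 kWh
Wi-Fi router: Runtime = 1 h/day × 28 days = 28 h
Wi-Fi router: 0.011 kW × 28 h = 0.308 kWh
incandescent bulb: Runtime = 1.5 h/day × 14 days = 21 h
incandescent bulb: 0.08 kW × 21 h = 1.68 kWh
Total energy = 14.658 kWh
Cost = 14.658 × ₹4.2 = ₹61.56

₹61.56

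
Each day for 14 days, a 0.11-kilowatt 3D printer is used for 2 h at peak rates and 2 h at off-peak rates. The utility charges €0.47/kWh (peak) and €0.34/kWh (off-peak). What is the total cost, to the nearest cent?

€2.49

Peak energy = 0.11 kW × 2 h × 14 = 3.08 kWh
Off-peak energy = 0.11 kW × 2 h × 14 = 3.08 kWh
Cost = 3.08 × €0.47 + 3.08 × €0.34 = €1.4476 + €1.0472 = €2.49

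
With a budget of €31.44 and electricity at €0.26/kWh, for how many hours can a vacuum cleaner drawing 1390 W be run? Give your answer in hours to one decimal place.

87.0 h

Energy available = €31.44 ÷ €0.26/kWh = 120.9231 kWh
Hours = 120.9231 kWh ÷ 1.39 kW = 87.0 h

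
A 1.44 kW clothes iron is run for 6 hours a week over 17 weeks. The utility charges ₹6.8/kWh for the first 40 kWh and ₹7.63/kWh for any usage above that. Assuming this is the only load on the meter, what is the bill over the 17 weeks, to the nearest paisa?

Runtime = 6 h/week × 17 weeks = 102 h
Energy = 1.44 kW × 102 h = 146.88 kWh
Tier 1 (0–40 kWh): 40 × ₹6.8 = ₹272
Above 40 kWh: 106.88 × ₹7.63 = ₹815.4944
Bill = ₹1087.49

₹1087.49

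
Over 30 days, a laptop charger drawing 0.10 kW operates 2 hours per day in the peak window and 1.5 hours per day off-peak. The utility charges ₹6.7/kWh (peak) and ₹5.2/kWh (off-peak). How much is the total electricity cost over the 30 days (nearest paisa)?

Peak energy = 0.1 kW × 2 h × 30 = 6 kWh
Off-peak energy = 0.1 kW × 1.5 h × 30 = 4.5 kWh
Cost = 6 × ₹6.7 + 4.5 × ₹5.2 = ₹40.2 + ₹23.4 = ₹63.60

₹63.60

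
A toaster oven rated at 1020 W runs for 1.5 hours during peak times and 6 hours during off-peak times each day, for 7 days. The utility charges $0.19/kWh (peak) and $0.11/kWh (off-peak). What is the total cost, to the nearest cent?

Peak energy = 1.02 kW × 1.5 h × 7 = 10.71 kWh
Off-peak energy = 1.02 kW × 6 h × 7 = 42.84 kWh
Cost = 10.71 × $0.19 + 42.84 × $0.11 = $2.0349 + $4.7124 = $6.75

$6.75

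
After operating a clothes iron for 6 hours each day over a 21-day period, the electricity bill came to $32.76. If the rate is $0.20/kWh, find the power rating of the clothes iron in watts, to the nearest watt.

1300 W

Energy = $32.76 ÷ $0.20/kWh = 163.8 kWh
Runtime = 6 h/day × 21 days = 126 h
Power = 163.8 kWh ÷ 126 h = 1.3 kW = 1300 W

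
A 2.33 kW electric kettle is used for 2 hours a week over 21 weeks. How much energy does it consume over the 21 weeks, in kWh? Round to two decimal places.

Runtime = 2 h/week × 21 weeks = 42 h
Energy = 2.33 kW × 42 h = 97.86 kWh

97.86 kWh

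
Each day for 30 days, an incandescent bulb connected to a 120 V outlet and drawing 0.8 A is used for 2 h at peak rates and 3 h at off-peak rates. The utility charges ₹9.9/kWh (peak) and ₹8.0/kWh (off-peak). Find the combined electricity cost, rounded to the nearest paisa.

₹126.14

Power = 0.8 A × 120 V = 96 W = 0.096 kW
Peak energy = 0.096 kW × 2 h × 30 = 5.76 kWh
Off-peak energy = 0.096 kW × 3 h × 30 = 8.64 kWh
Cost = 5.76 × ₹9.9 + 8.64 × ₹8.0 = ₹57.024 + ₹69.12 = ₹126.14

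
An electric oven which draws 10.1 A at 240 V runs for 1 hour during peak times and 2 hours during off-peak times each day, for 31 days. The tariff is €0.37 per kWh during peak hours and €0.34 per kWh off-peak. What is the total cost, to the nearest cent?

Power = 10.1 A × 240 V = 2424 W = 2.424 kW
Peak energy = 2.424 kW × 1 h × 31 = 75.144 kWh
Off-peak energy = 2.424 kW × 2 h × 31 = 150.288 kWh
Cost = 75.144 × €0.37 + 150.288 × €0.34 = €27.80328 + €51.09792 = €78.90

€78.90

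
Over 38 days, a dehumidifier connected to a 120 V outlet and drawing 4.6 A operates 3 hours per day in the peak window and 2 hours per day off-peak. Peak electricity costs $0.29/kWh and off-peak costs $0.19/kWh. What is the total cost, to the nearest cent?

$26.22

Power = 4.6 A × 120 V = 552 W = 0.552 kW
Peak energy = 0.552 kW × 3 h × 38 = 62.928 kWh
Off-peak energy = 0.552 kW × 2 h × 38 = 41.952 kWh
Cost = 62.928 × $0.29 + 41.952 × $0.19 = $18.24912 + $7.97088 = $26.22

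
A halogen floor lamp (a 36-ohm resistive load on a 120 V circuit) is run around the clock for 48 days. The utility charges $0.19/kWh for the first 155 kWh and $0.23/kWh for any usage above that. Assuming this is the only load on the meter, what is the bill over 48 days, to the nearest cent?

$99.78

Power = V²/R = 120²/36 = 400 W = 0.4 kW
Runtime = 24 h × 48 = 1152 h
Energy = 0.4 kW × 1152 h = 460.8 kWh
Tier 1 (0–155 kWh): 155 × $0.19 = $29.45
Above 155 kWh: 305.8 × $0.23 = $70.334
Bill = $99.78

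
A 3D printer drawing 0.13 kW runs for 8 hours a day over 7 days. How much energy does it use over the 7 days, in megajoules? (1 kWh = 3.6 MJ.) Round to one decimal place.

26.2 MJ

Runtime = 8 h/day × 7 days = 56 h
Energy = 0.13 kW × 56 h = 7.28 kWh
= 7.28 × 3.6 MJ = 26.2 MJ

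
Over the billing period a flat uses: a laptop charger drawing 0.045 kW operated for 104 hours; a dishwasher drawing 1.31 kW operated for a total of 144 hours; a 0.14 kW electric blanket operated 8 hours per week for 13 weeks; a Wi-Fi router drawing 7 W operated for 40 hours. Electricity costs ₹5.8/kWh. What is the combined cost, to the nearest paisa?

laptop charger: 0.045 kW × 104 h = 4.68 kWh
dishwasher: 1.31 kW × 144 h = 188.64 kWh
electric blanket: Runtime = 8 h/week × 13 weeks = 104 h
electric blanket: 0.14 kW × 104 h = 14.56 kWh
Wi-Fi router: 0.007 kW × 40 h = 0.28 kWh
Total energy = 208.16 kWh
Cost = 208.16 × ₹5.8 = ₹1207.33

₹1207.33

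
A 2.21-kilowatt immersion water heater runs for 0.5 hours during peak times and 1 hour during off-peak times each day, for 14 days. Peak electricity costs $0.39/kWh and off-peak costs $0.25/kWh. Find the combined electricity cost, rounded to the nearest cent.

$13.77

Peak energy = 2.21 kW × 0.5 h × 14 = 15.47 kWh
Off-peak energy = 2.21 kW × 1 h × 14 = 30.94 kWh
Cost = 15.47 × $0.39 + 30.94 × $0.25 = $6.0333 + $7.735 = $13.77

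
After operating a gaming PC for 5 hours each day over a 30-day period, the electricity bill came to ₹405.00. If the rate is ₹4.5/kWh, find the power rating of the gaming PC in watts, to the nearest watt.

600 W

Energy = ₹405.00 ÷ ₹4.5/kWh = 90 kWh
Runtime = 5 h/day × 30 days = 150 h
Power = 90 kWh ÷ 150 h = 0.6 kW = 600 W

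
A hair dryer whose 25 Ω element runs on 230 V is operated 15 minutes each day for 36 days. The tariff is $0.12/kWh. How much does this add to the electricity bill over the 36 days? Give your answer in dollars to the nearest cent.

Power = V²/R = 230²/25 = 2116 W = 2.116 kW
Runtime = 15 min × 36 = 540 min = 9 h
Energy = 2.116 kW × 9 h = 19.044 kWh
Cost = 19.044 kWh × $0.12/kWh = $2.29

$2.29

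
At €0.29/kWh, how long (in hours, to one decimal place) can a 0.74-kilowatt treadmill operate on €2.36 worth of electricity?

11.0 h

Energy available = €2.36 ÷ €0.29/kWh = 8.1379 kWh
Hours = 8.1379 kWh ÷ 0.74 kW = 11.0 h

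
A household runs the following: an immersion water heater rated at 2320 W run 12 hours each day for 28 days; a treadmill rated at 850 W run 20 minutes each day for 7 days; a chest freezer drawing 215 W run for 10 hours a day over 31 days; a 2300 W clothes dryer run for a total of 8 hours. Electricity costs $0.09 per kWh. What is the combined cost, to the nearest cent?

immersion water heater: Runtime = 12 h/day × 28 days = 336 h
immersion water heater: 2.32 kW × 336 h = 779.52 kWh
treadmill: Runtime = 20 min × 7 = 140 min = 2.333333… h
treadmill: 0.85 kW × 2.333333… h = 1.983333… kWh
chest freezer: Runtime = 10 h/day × 31 days = 310 h
chest freezer: 0.215 kW × 310 h = 66.65 kWh
clothes dryer: 2.3 kW × 8 h = 18.4 kWh
Total energy = 866.553333… kWh
Cost = 866.553333… × $0.09 = $77.99

$77.99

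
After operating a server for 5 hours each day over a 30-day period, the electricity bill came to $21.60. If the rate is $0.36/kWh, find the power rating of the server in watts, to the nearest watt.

400 W

Energy = $21.60 ÷ $0.36/kWh = 60 kWh
Runtime = 5 h/day × 30 days = 150 h
Power = 60 kWh ÷ 150 h = 0.4 kW = 400 W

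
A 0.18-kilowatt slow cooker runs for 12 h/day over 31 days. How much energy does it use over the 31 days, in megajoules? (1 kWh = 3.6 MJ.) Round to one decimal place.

241.1 MJ

Runtime = 12 h/day × 31 days = 372 h
Energy = 0.18 kW × 372 h = 66.96 kWh
= 66.96 × 3.6 MJ = 241.1 MJ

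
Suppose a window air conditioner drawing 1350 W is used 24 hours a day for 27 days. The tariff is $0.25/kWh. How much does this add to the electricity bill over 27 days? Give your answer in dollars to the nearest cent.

Runtime = 24 h × 27 = 648 h
Energy = 1.35 kW × 648 h = 874.8 kWh
Cost = 874.8 kWh × $0.25/kWh = $218.70

$218.70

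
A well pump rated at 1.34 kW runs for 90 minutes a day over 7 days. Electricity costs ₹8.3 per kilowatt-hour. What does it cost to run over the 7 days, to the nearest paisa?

Runtime = 90 min × 7 = 630 min = 10.5 h
Energy = 1.34 kW × 10.5 h = 14.07 kWh
Cost = 14.07 kWh × ₹8.3/kWh = ₹116.78

₹116.78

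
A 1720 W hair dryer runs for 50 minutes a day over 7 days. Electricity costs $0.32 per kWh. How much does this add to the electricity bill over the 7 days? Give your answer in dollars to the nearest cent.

$3.21

Runtime = 50 min × 7 = 350 min = 5.833333… h
Energy = 1.72 kW × 5.833333… h = 10.033333… kWh
Cost = 10.033333… kWh × $0.32/kWh = $3.21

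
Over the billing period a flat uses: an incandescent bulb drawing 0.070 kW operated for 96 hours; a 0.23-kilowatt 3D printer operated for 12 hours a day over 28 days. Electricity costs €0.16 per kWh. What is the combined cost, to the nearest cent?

€13.44

incandescent bulb: 0.07 kW × 96 h = 6.72 kWh
3D printer: Runtime = 12 h/day × 28 days = 336 h
3D printer: 0.23 kW × 336 h = 77.28 kWh
Total energy = 84 kWh
Cost = 84 × €0.16 = €13.44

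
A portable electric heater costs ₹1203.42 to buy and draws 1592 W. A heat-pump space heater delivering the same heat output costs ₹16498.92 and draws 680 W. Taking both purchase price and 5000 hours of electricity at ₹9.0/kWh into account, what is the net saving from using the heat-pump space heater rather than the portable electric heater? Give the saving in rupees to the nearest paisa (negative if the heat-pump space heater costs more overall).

₹25744.50

portable electric heater: ₹1203.42 + (1592/1000) kW × 5000 h × ₹9.0 = ₹1203.42 + ₹71640 = ₹72843.42
heat-pump space heater: ₹16498.92 + (680/1000) kW × 5000 h × ₹9.0 = ₹16498.92 + ₹30600 = ₹47098.92
Saving = ₹72843.42 − ₹47098.92 = ₹25744.5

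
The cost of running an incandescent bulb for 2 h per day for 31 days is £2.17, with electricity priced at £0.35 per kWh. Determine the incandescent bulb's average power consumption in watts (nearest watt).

Energy = £2.17 ÷ £0.35/kWh = 6.2 kWh
Runtime = 2 h/day × 31 days = 62 h
Power = 6.2 kWh ÷ 62 h = 0.1 kW = 100 W

100 W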